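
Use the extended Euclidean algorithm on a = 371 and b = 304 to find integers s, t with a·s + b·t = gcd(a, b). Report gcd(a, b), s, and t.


Euclidean algorithm on (371, 304) — divide until remainder is 0:
  371 = 1 · 304 + 67
  304 = 4 · 67 + 36
  67 = 1 · 36 + 31
  36 = 1 · 31 + 5
  31 = 6 · 5 + 1
  5 = 5 · 1 + 0
gcd(371, 304) = 1.
Track Bezout coefficients alongside the remainders: start with r₀ = 371 = a·1 + b·0 (s = 1, t = 0) and r₁ = 304 = a·0 + b·1 (s = 0, t = 1); each new remainder r_{k+1} = r_{k-1} − q_k·r_k inherits s_{k+1} = s_{k-1} − q_k·s_k, t_{k+1} = t_{k-1} − q_k·t_k, so r_k = a·s_k + b·t_k at every step:
  q = 1: r = 67, s = 1 − 1·0 = 1, t = 0 − 1·1 = -1  (check: 371·1 + 304·(-1) = 67)
  q = 4: r = 36, s = 0 − 4·1 = -4, t = 1 − 4·(-1) = 5  (check: 371·(-4) + 304·5 = 36)
  q = 1: r = 31, s = 1 − 1·(-4) = 5, t = -1 − 1·5 = -6  (check: 371·5 + 304·(-6) = 31)
  q = 1: r = 5, s = -4 − 1·5 = -9, t = 5 − 1·(-6) = 11  (check: 371·(-9) + 304·11 = 5)
  q = 6: r = 1, s = 5 − 6·(-9) = 59, t = -6 − 6·11 = -72  (check: 371·59 + 304·(-72) = 1)
The row with r = 1 (the gcd) gives the Bezout coefficients s = 59, t = -72.
Result: 371 · (59) + 304 · (-72) = 1.

gcd(371, 304) = 1; s = 59, t = -72 (check: 371·59 + 304·(-72) = 1).


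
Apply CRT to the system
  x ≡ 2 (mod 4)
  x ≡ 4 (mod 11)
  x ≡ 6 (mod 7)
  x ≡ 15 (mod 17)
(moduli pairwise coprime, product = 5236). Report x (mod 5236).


Product of moduli M = 4 · 11 · 7 · 17 = 5236.
Merge one congruence at a time:
  Start: x ≡ 2 (mod 4).
  Combine with x ≡ 4 (mod 11); new modulus lcm = 44.
    Write x = 2 + 4·t and substitute into x ≡ 4 (mod 11): 4·t ≡ 4 − 2 = 2 (mod 11).
    The inverse of 4 mod 11 is 3 (since 4·3 = 12 = 1·11 + 1), so t ≡ 3·2 = 6 ≡ 6 (mod 11).
    Then x = 2 + 4·6 = 26, valid modulo lcm(4, 11) = 44: x ≡ 26 (mod 44).
  Combine with x ≡ 6 (mod 7); new modulus lcm = 308.
    Write x = 26 + 44·t and substitute into x ≡ 6 (mod 7): 44·t ≡ 6 − 26 = -20 (mod 7).
    Reduce coefficients mod 7: 2·t ≡ 1 (mod 7).
    The inverse of 2 mod 7 is 4 (since 2·4 = 8 = 1·7 + 1), so t ≡ 4·1 = 4 ≡ 4 (mod 7).
    Then x = 26 + 44·4 = 202, valid modulo lcm(44, 7) = 308: x ≡ 202 (mod 308).
  Combine with x ≡ 15 (mod 17); new modulus lcm = 5236.
    Write x = 202 + 308·t and substitute into x ≡ 15 (mod 17): 308·t ≡ 15 − 202 = -187 (mod 17).
    Reduce coefficients mod 17: 2·t ≡ 0 (mod 17).
    The inverse of 2 mod 17 is 9 (since 2·9 = 18 = 1·17 + 1), so t ≡ 9·0 = 0 ≡ 0 (mod 17).
    Then x = 202 + 308·0 = 202, valid modulo lcm(308, 17) = 5236: x ≡ 202 (mod 5236).
Verify against each original: 202 mod 4 = 2, 202 mod 11 = 4, 202 mod 7 = 6, 202 mod 17 = 15.

x ≡ 202 (mod 5236).


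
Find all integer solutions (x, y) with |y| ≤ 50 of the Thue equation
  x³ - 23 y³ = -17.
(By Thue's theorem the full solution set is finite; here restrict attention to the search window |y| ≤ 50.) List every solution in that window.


The equation is x³ - 23y³ = -17. For fixed y, x³ = 23·y³ − 17, so a solution requires the RHS to be a perfect cube.
Strategy: iterate y from -50 to 50, compute RHS = 23·y³ − 17, and check whether it is a (positive or negative) perfect cube.
Check small values of y:
  y = 0: RHS = -17 is not a perfect cube.
  y = 1: RHS = 6 is not a perfect cube.
  y = -1: RHS = -40 is not a perfect cube.
  y = 2: RHS = 167 is not a perfect cube.
  y = -2: RHS = -201 is not a perfect cube.
  y = 3: RHS = 604 is not a perfect cube.
  y = -3: RHS = -638 is not a perfect cube.
Continuing the search up to |y| = 50 finds no solutions either.
No (x, y) in the scanned range satisfies the equation.

No integer solutions with |y| ≤ 50.


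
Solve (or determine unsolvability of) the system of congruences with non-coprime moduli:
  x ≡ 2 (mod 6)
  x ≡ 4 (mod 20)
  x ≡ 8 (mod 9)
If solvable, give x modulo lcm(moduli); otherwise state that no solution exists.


Moduli 6, 20, 9 are not pairwise coprime, so CRT works modulo lcm(m_i) when all pairwise compatibility conditions hold.
Pairwise compatibility: gcd(m_i, m_j) must divide a_i - a_j for every pair.
Merge one congruence at a time:
  Start: x ≡ 2 (mod 6).
  Combine with x ≡ 4 (mod 20): gcd(6, 20) = 2; 4 - 2 = 2, which IS divisible by 2, so compatible.
    Write x = 2 + 6·t and substitute into x ≡ 4 (mod 20): 6·t ≡ 4 − 2 = 2 (mod 20).
    Divide the congruence (and modulus) by g = 2: 3·t ≡ 1 (mod 10).
    The inverse of 3 mod 10 is 7 (since 3·7 = 21 = 2·10 + 1), so t ≡ 7·1 = 7 ≡ 7 (mod 10).
    Then x = 2 + 6·7 = 44, valid modulo lcm(6, 20) = 60: x ≡ 44 (mod 60).
  Combine with x ≡ 8 (mod 9): gcd(60, 9) = 3; 8 - 44 = -36, which IS divisible by 3, so compatible.
    Write x = 44 + 60·t and substitute into x ≡ 8 (mod 9): 60·t ≡ 8 − 44 = -36 (mod 9).
    Divide the congruence (and modulus) by g = 3: 20·t ≡ -12 (mod 3).
    Reduce coefficients mod 3: 2·t ≡ 0 (mod 3).
    The inverse of 2 mod 3 is 2 (since 2·2 = 4 = 1·3 + 1), so t ≡ 2·0 = 0 ≡ 0 (mod 3).
    Then x = 44 + 60·0 = 44, valid modulo lcm(60, 9) = 180: x ≡ 44 (mod 180).
Verify: 44 mod 6 = 2, 44 mod 20 = 4, 44 mod 9 = 8.

x ≡ 44 (mod 180).


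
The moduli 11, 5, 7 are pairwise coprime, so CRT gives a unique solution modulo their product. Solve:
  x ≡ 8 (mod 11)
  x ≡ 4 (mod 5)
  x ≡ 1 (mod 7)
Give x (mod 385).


Moduli 11, 5, 7 are pairwise coprime; by CRT there is a unique solution modulo M = 11 · 5 · 7 = 385.
Solve pairwise, accumulating the modulus:
  Start with x ≡ 8 (mod 11).
  Combine with x ≡ 4 (mod 5): since gcd(11, 5) = 1, we get a unique residue mod 55.
    Write x = 8 + 11·t and substitute into x ≡ 4 (mod 5): 11·t ≡ 4 − 8 = -4 (mod 5).
    Reduce coefficients mod 5: 1·t ≡ 1 (mod 5).
    So t ≡ 1 (mod 5).
    Then x = 8 + 11·1 = 19, valid modulo lcm(11, 5) = 55: x ≡ 19 (mod 55).
  Combine with x ≡ 1 (mod 7): since gcd(55, 7) = 1, we get a unique residue mod 385.
    Write x = 19 + 55·t and substitute into x ≡ 1 (mod 7): 55·t ≡ 1 − 19 = -18 (mod 7).
    Reduce coefficients mod 7: 6·t ≡ 3 (mod 7).
    The inverse of 6 mod 7 is 6 (since 6·6 = 36 = 5·7 + 1), so t ≡ 6·3 = 18 ≡ 4 (mod 7).
    Then x = 19 + 55·4 = 239, valid modulo lcm(55, 7) = 385: x ≡ 239 (mod 385).
Verify: 239 mod 11 = 8 ✓, 239 mod 5 = 4 ✓, 239 mod 7 = 1 ✓.

x ≡ 239 (mod 385).


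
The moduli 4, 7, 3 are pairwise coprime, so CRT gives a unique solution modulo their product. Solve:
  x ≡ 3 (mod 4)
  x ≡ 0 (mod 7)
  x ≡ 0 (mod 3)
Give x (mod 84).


Moduli 4, 7, 3 are pairwise coprime; by CRT there is a unique solution modulo M = 4 · 7 · 3 = 84.
Solve pairwise, accumulating the modulus:
  Start with x ≡ 3 (mod 4).
  Combine with x ≡ 0 (mod 7): since gcd(4, 7) = 1, we get a unique residue mod 28.
    Write x = 3 + 4·t and substitute into x ≡ 0 (mod 7): 4·t ≡ 0 − 3 = -3 (mod 7).
    Reduce coefficients mod 7: 4·t ≡ 4 (mod 7).
    The inverse of 4 mod 7 is 2 (since 4·2 = 8 = 1·7 + 1), so t ≡ 2·4 = 8 ≡ 1 (mod 7).
    Then x = 3 + 4·1 = 7, valid modulo lcm(4, 7) = 28: x ≡ 7 (mod 28).
  Combine with x ≡ 0 (mod 3): since gcd(28, 3) = 1, we get a unique residue mod 84.
    Write x = 7 + 28·t and substitute into x ≡ 0 (mod 3): 28·t ≡ 0 − 7 = -7 (mod 3).
    Reduce coefficients mod 3: 1·t ≡ 2 (mod 3).
    So t ≡ 2 (mod 3).
    Then x = 7 + 28·2 = 63, valid modulo lcm(28, 3) = 84: x ≡ 63 (mod 84).
Verify: 63 mod 4 = 3 ✓, 63 mod 7 = 0 ✓, 63 mod 3 = 0 ✓.

x ≡ 63 (mod 84).


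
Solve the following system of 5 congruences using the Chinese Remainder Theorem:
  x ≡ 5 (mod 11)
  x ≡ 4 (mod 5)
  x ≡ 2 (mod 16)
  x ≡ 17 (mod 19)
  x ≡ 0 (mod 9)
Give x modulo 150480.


Product of moduli M = 11 · 5 · 16 · 19 · 9 = 150480.
Merge one congruence at a time:
  Start: x ≡ 5 (mod 11).
  Combine with x ≡ 4 (mod 5); new modulus lcm = 55.
    Write x = 5 + 11·t and substitute into x ≡ 4 (mod 5): 11·t ≡ 4 − 5 = -1 (mod 5).
    Reduce coefficients mod 5: 1·t ≡ 4 (mod 5).
    So t ≡ 4 (mod 5).
    Then x = 5 + 11·4 = 49, valid modulo lcm(11, 5) = 55: x ≡ 49 (mod 55).
  Combine with x ≡ 2 (mod 16); new modulus lcm = 880.
    Write x = 49 + 55·t and substitute into x ≡ 2 (mod 16): 55·t ≡ 2 − 49 = -47 (mod 16).
    Reduce coefficients mod 16: 7·t ≡ 1 (mod 16).
    The inverse of 7 mod 16 is 7 (since 7·7 = 49 = 3·16 + 1), so t ≡ 7·1 = 7 ≡ 7 (mod 16).
    Then x = 49 + 55·7 = 434, valid modulo lcm(55, 16) = 880: x ≡ 434 (mod 880).
  Combine with x ≡ 17 (mod 19); new modulus lcm = 16720.
    Write x = 434 + 880·t and substitute into x ≡ 17 (mod 19): 880·t ≡ 17 − 434 = -417 (mod 19).
    Reduce coefficients mod 19: 6·t ≡ 1 (mod 19).
    The inverse of 6 mod 19 is 16 (since 6·16 = 96 = 5·19 + 1), so t ≡ 16·1 = 16 ≡ 16 (mod 19).
    Then x = 434 + 880·16 = 14514, valid modulo lcm(880, 19) = 16720: x ≡ 14514 (mod 16720).
  Combine with x ≡ 0 (mod 9); new modulus lcm = 150480.
    Write x = 14514 + 16720·t and substitute into x ≡ 0 (mod 9): 16720·t ≡ 0 − 14514 = -14514 (mod 9).
    Reduce coefficients mod 9: 7·t ≡ 3 (mod 9).
    The inverse of 7 mod 9 is 4 (since 7·4 = 28 = 3·9 + 1), so t ≡ 4·3 = 12 ≡ 3 (mod 9).
    Then x = 14514 + 16720·3 = 64674, valid modulo lcm(16720, 9) = 150480: x ≡ 64674 (mod 150480).
Verify against each original: 64674 mod 11 = 5, 64674 mod 5 = 4, 64674 mod 16 = 2, 64674 mod 19 = 17, 64674 mod 9 = 0.

x ≡ 64674 (mod 150480).


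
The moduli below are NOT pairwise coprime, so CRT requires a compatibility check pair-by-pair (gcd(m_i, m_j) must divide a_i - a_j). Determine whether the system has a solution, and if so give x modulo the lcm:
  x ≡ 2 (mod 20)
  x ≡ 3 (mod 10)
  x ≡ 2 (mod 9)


Moduli 20, 10, 9 are not pairwise coprime, so CRT works modulo lcm(m_i) when all pairwise compatibility conditions hold.
Pairwise compatibility: gcd(m_i, m_j) must divide a_i - a_j for every pair.
Merge one congruence at a time:
  Start: x ≡ 2 (mod 20).
  Combine with x ≡ 3 (mod 10): gcd(20, 10) = 10, and 3 - 2 = 1 is NOT divisible by 10.
    ⇒ system is inconsistent (no integer solution).

No solution (the system is inconsistent).


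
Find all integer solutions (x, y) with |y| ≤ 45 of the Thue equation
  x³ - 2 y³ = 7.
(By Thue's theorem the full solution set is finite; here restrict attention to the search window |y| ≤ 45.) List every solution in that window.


The equation is x³ - 2y³ = 7. For fixed y, x³ = 2·y³ + 7, so a solution requires the RHS to be a perfect cube.
Strategy: iterate y from -45 to 45, compute RHS = 2·y³ + 7, and check whether it is a (positive or negative) perfect cube.
Check small values of y:
  y = 0: RHS = 7 is not a perfect cube.
  y = 1: RHS = 9 is not a perfect cube.
  y = -1: RHS = 5 is not a perfect cube.
  y = 2: RHS = 23 is not a perfect cube.
  y = -2: RHS = -9 is not a perfect cube.
  y = 3: RHS = 61 is not a perfect cube.
  y = -3: RHS = -47 is not a perfect cube.
Continuing the search up to |y| = 45 finds no solutions either.
No (x, y) in the scanned range satisfies the equation.

No integer solutions with |y| ≤ 45.


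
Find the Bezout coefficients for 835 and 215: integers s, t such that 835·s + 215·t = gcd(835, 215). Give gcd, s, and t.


Euclidean algorithm on (835, 215) — divide until remainder is 0:
  835 = 3 · 215 + 190
  215 = 1 · 190 + 25
  190 = 7 · 25 + 15
  25 = 1 · 15 + 10
  15 = 1 · 10 + 5
  10 = 2 · 5 + 0
gcd(835, 215) = 5.
Track Bezout coefficients alongside the remainders: start with r₀ = 835 = a·1 + b·0 (s = 1, t = 0) and r₁ = 215 = a·0 + b·1 (s = 0, t = 1); each new remainder r_{k+1} = r_{k-1} − q_k·r_k inherits s_{k+1} = s_{k-1} − q_k·s_k, t_{k+1} = t_{k-1} − q_k·t_k, so r_k = a·s_k + b·t_k at every step:
  q = 3: r = 190, s = 1 − 3·0 = 1, t = 0 − 3·1 = -3  (check: 835·1 + 215·(-3) = 190)
  q = 1: r = 25, s = 0 − 1·1 = -1, t = 1 − 1·(-3) = 4  (check: 835·(-1) + 215·4 = 25)
  q = 7: r = 15, s = 1 − 7·(-1) = 8, t = -3 − 7·4 = -31  (check: 835·8 + 215·(-31) = 15)
  q = 1: r = 10, s = -1 − 1·8 = -9, t = 4 − 1·(-31) = 35  (check: 835·(-9) + 215·35 = 10)
  q = 1: r = 5, s = 8 − 1·(-9) = 17, t = -31 − 1·35 = -66  (check: 835·17 + 215·(-66) = 5)
The row with r = 5 (the gcd) gives the Bezout coefficients s = 17, t = -66.
Result: 835 · (17) + 215 · (-66) = 5.

gcd(835, 215) = 5; s = 17, t = -66 (check: 835·17 + 215·(-66) = 5).


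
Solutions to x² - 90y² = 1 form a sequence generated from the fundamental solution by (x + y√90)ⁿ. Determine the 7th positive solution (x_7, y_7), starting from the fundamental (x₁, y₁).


Step 1: Find the fundamental solution (x₁, y₁) of x² - 90y² = 1.
  Expand √90 as a continued fraction. a₀ = ⌊√90⌋ = 9; iterate m_{k+1} = d_k·a_k − m_k, d_{k+1} = (90 − m_{k+1}²)/d_k, a_{k+1} = ⌊(a₀ + m_{k+1})/d_{k+1}⌋ (starting m₀ = 0, d₀ = 1), with convergents p_k = a_k·p_{k-1} + p_{k-2}, q_k = a_k·q_{k-1} + q_{k-2} (p₋₁ = 1, q₋₁ = 0):
  k = 0: a₀ = 9; p₀/q₀ = 9/1; p₀² − 90·q₀² = 81 − 90 = -9.
  k = 1: m = 9, d = 9, a = ⌊(9 + 9)/9⌋ = 2; p/q = (2·9 + 1)/(2·1 + 0) = 19/2; p² − 90·q² = 361 − 360 = 1.
  The first convergent with p² − 90·q² = 1 gives the fundamental solution (x₁, y₁) = (19, 2).
Step 2: Apply the recurrence (x_{n+1}, y_{n+1}) = (x₁x_n + 90y₁y_n, x₁y_n + y₁x_n) repeatedly.
  From (x_1, y_1) = (19, 2): x_2 = 19·19 + 90·2·2 = 721; y_2 = 19·2 + 2·19 = 76.
  From (x_2, y_2) = (721, 76): x_3 = 19·721 + 90·2·76 = 27379; y_3 = 19·76 + 2·721 = 2886.
  From (x_3, y_3) = (27379, 2886): x_4 = 19·27379 + 90·2·2886 = 1039681; y_4 = 19·2886 + 2·27379 = 109592.
  From (x_4, y_4) = (1039681, 109592): x_5 = 19·1039681 + 90·2·109592 = 39480499; y_5 = 19·109592 + 2·1039681 = 4161610.
  From (x_5, y_5) = (39480499, 4161610): x_6 = 19·39480499 + 90·2·4161610 = 1499219281; y_6 = 19·4161610 + 2·39480499 = 158031588.
  From (x_6, y_6) = (1499219281, 158031588): x_7 = 19·1499219281 + 90·2·158031588 = 56930852179; y_7 = 19·158031588 + 2·1499219281 = 6001038734.
Step 3: Verify x_7² - 90·y_7² = 3241121929827149048041 - 3241121929827149048040 = 1 (should be 1). ✓

(x_1, y_1) = (19, 2); (x_7, y_7) = (56930852179, 6001038734).


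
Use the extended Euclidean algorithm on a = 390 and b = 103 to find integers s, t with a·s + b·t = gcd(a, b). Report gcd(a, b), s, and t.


Euclidean algorithm on (390, 103) — divide until remainder is 0:
  390 = 3 · 103 + 81
  103 = 1 · 81 + 22
  81 = 3 · 22 + 15
  22 = 1 · 15 + 7
  15 = 2 · 7 + 1
  7 = 7 · 1 + 0
gcd(390, 103) = 1.
Track Bezout coefficients alongside the remainders: start with r₀ = 390 = a·1 + b·0 (s = 1, t = 0) and r₁ = 103 = a·0 + b·1 (s = 0, t = 1); each new remainder r_{k+1} = r_{k-1} − q_k·r_k inherits s_{k+1} = s_{k-1} − q_k·s_k, t_{k+1} = t_{k-1} − q_k·t_k, so r_k = a·s_k + b·t_k at every step:
  q = 3: r = 81, s = 1 − 3·0 = 1, t = 0 − 3·1 = -3  (check: 390·1 + 103·(-3) = 81)
  q = 1: r = 22, s = 0 − 1·1 = -1, t = 1 − 1·(-3) = 4  (check: 390·(-1) + 103·4 = 22)
  q = 3: r = 15, s = 1 − 3·(-1) = 4, t = -3 − 3·4 = -15  (check: 390·4 + 103·(-15) = 15)
  q = 1: r = 7, s = -1 − 1·4 = -5, t = 4 − 1·(-15) = 19  (check: 390·(-5) + 103·19 = 7)
  q = 2: r = 1, s = 4 − 2·(-5) = 14, t = -15 − 2·19 = -53  (check: 390·14 + 103·(-53) = 1)
The row with r = 1 (the gcd) gives the Bezout coefficients s = 14, t = -53.
Result: 390 · (14) + 103 · (-53) = 1.

gcd(390, 103) = 1; s = 14, t = -53 (check: 390·14 + 103·(-53) = 1).


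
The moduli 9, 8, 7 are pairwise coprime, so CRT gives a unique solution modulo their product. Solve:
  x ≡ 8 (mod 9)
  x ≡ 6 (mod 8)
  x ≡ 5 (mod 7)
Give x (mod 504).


Moduli 9, 8, 7 are pairwise coprime; by CRT there is a unique solution modulo M = 9 · 8 · 7 = 504.
Solve pairwise, accumulating the modulus:
  Start with x ≡ 8 (mod 9).
  Combine with x ≡ 6 (mod 8): since gcd(9, 8) = 1, we get a unique residue mod 72.
    Write x = 8 + 9·t and substitute into x ≡ 6 (mod 8): 9·t ≡ 6 − 8 = -2 (mod 8).
    Reduce coefficients mod 8: 1·t ≡ 6 (mod 8).
    So t ≡ 6 (mod 8).
    Then x = 8 + 9·6 = 62, valid modulo lcm(9, 8) = 72: x ≡ 62 (mod 72).
  Combine with x ≡ 5 (mod 7): since gcd(72, 7) = 1, we get a unique residue mod 504.
    Write x = 62 + 72·t and substitute into x ≡ 5 (mod 7): 72·t ≡ 5 − 62 = -57 (mod 7).
    Reduce coefficients mod 7: 2·t ≡ 6 (mod 7).
    The inverse of 2 mod 7 is 4 (since 2·4 = 8 = 1·7 + 1), so t ≡ 4·6 = 24 ≡ 3 (mod 7).
    Then x = 62 + 72·3 = 278, valid modulo lcm(72, 7) = 504: x ≡ 278 (mod 504).
Verify: 278 mod 9 = 8 ✓, 278 mod 8 = 6 ✓, 278 mod 7 = 5 ✓.

x ≡ 278 (mod 504).


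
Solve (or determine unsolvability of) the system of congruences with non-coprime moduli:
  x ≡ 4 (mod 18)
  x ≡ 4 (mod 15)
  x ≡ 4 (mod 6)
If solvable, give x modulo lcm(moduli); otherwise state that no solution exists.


Moduli 18, 15, 6 are not pairwise coprime, so CRT works modulo lcm(m_i) when all pairwise compatibility conditions hold.
Pairwise compatibility: gcd(m_i, m_j) must divide a_i - a_j for every pair.
Merge one congruence at a time:
  Start: x ≡ 4 (mod 18).
  Combine with x ≡ 4 (mod 15): gcd(18, 15) = 3; 4 - 4 = 0, which IS divisible by 3, so compatible.
    Write x = 4 + 18·t and substitute into x ≡ 4 (mod 15): 18·t ≡ 4 − 4 = 0 (mod 15).
    Divide the congruence (and modulus) by g = 3: 6·t ≡ 0 (mod 5).
    Reduce coefficients mod 5: 1·t ≡ 0 (mod 5).
    So t ≡ 0 (mod 5).
    Then x = 4 + 18·0 = 4, valid modulo lcm(18, 15) = 90: x ≡ 4 (mod 90).
  Combine with x ≡ 4 (mod 6): gcd(90, 6) = 6; 4 - 4 = 0, which IS divisible by 6, so compatible.
    Write x = 4 + 90·t and substitute into x ≡ 4 (mod 6): 90·t ≡ 4 − 4 = 0 (mod 6).
    Divide the congruence (and modulus) by g = 6: 15·t ≡ 0 (mod 1).
    Modulo 1 every t works; take t = 0.
    Then x = 4 + 90·0 = 4, valid modulo lcm(90, 6) = 90: x ≡ 4 (mod 90).
Verify: 4 mod 18 = 4, 4 mod 15 = 4, 4 mod 6 = 4.

x ≡ 4 (mod 90).


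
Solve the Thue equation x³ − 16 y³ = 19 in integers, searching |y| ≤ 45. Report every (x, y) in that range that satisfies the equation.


The equation is x³ - 16y³ = 19. For fixed y, x³ = 16·y³ + 19, so a solution requires the RHS to be a perfect cube.
Strategy: iterate y from -45 to 45, compute RHS = 16·y³ + 19, and check whether it is a (positive or negative) perfect cube.
Check small values of y:
  y = 0: RHS = 19 is not a perfect cube.
  y = 1: RHS = 35 is not a perfect cube.
  y = -1: RHS = 3 is not a perfect cube.
  y = 2: RHS = 147 is not a perfect cube.
  y = -2: RHS = -109 is not a perfect cube.
  y = 3: RHS = 451 is not a perfect cube.
  y = -3: RHS = -413 is not a perfect cube.
Continuing the search up to |y| = 45 finds no solutions either.
No (x, y) in the scanned range satisfies the equation.

No integer solutions with |y| ≤ 45.


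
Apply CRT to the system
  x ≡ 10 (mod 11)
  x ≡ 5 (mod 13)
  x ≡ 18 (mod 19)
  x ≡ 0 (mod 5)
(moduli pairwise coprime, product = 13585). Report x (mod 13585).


Product of moduli M = 11 · 13 · 19 · 5 = 13585.
Merge one congruence at a time:
  Start: x ≡ 10 (mod 11).
  Combine with x ≡ 5 (mod 13); new modulus lcm = 143.
    Write x = 10 + 11·t and substitute into x ≡ 5 (mod 13): 11·t ≡ 5 − 10 = -5 (mod 13).
    Reduce coefficients mod 13: 11·t ≡ 8 (mod 13).
    The inverse of 11 mod 13 is 6 (since 11·6 = 66 = 5·13 + 1), so t ≡ 6·8 = 48 ≡ 9 (mod 13).
    Then x = 10 + 11·9 = 109, valid modulo lcm(11, 13) = 143: x ≡ 109 (mod 143).
  Combine with x ≡ 18 (mod 19); new modulus lcm = 2717.
    Write x = 109 + 143·t and substitute into x ≡ 18 (mod 19): 143·t ≡ 18 − 109 = -91 (mod 19).
    Reduce coefficients mod 19: 10·t ≡ 4 (mod 19).
    The inverse of 10 mod 19 is 2 (since 10·2 = 20 = 1·19 + 1), so t ≡ 2·4 = 8 ≡ 8 (mod 19).
    Then x = 109 + 143·8 = 1253, valid modulo lcm(143, 19) = 2717: x ≡ 1253 (mod 2717).
  Combine with x ≡ 0 (mod 5); new modulus lcm = 13585.
    Write x = 1253 + 2717·t and substitute into x ≡ 0 (mod 5): 2717·t ≡ 0 − 1253 = -1253 (mod 5).
    Reduce coefficients mod 5: 2·t ≡ 2 (mod 5).
    The inverse of 2 mod 5 is 3 (since 2·3 = 6 = 1·5 + 1), so t ≡ 3·2 = 6 ≡ 1 (mod 5).
    Then x = 1253 + 2717·1 = 3970, valid modulo lcm(2717, 5) = 13585: x ≡ 3970 (mod 13585).
Verify against each original: 3970 mod 11 = 10, 3970 mod 13 = 5, 3970 mod 19 = 18, 3970 mod 5 = 0.

x ≡ 3970 (mod 13585).


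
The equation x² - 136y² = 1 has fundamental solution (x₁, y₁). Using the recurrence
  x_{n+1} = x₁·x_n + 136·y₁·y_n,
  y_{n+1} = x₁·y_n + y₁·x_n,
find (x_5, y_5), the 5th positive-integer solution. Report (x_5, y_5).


Step 1: Find the fundamental solution (x₁, y₁) of x² - 136y² = 1.
  Expand √136 as a continued fraction. a₀ = ⌊√136⌋ = 11; iterate m_{k+1} = d_k·a_k − m_k, d_{k+1} = (136 − m_{k+1}²)/d_k, a_{k+1} = ⌊(a₀ + m_{k+1})/d_{k+1}⌋ (starting m₀ = 0, d₀ = 1), with convergents p_k = a_k·p_{k-1} + p_{k-2}, q_k = a_k·q_{k-1} + q_{k-2} (p₋₁ = 1, q₋₁ = 0):
  k = 0: a₀ = 11; p₀/q₀ = 11/1; p₀² − 136·q₀² = 121 − 136 = -15.
  k = 1: m = 11, d = 15, a = ⌊(11 + 11)/15⌋ = 1; p/q = (1·11 + 1)/(1·1 + 0) = 12/1; p² − 136·q² = 144 − 136 = 8.
  k = 2: m = 4, d = 8, a = ⌊(11 + 4)/8⌋ = 1; p/q = (1·12 + 11)/(1·1 + 1) = 23/2; p² − 136·q² = 529 − 544 = -15.
  k = 3: m = 4, d = 15, a = ⌊(11 + 4)/15⌋ = 1; p/q = (1·23 + 12)/(1·2 + 1) = 35/3; p² − 136·q² = 1225 − 1224 = 1.
  The first convergent with p² − 136·q² = 1 gives the fundamental solution (x₁, y₁) = (35, 3).
Step 2: Apply the recurrence (x_{n+1}, y_{n+1}) = (x₁x_n + 136y₁y_n, x₁y_n + y₁x_n) repeatedly.
  From (x_1, y_1) = (35, 3): x_2 = 35·35 + 136·3·3 = 2449; y_2 = 35·3 + 3·35 = 210.
  From (x_2, y_2) = (2449, 210): x_3 = 35·2449 + 136·3·210 = 171395; y_3 = 35·210 + 3·2449 = 14697.
  From (x_3, y_3) = (171395, 14697): x_4 = 35·171395 + 136·3·14697 = 11995201; y_4 = 35·14697 + 3·171395 = 1028580.
  From (x_4, y_4) = (11995201, 1028580): x_5 = 35·11995201 + 136·3·1028580 = 839492675; y_5 = 35·1028580 + 3·11995201 = 71985903.
Step 3: Verify x_5² - 136·y_5² = 704747951378655625 - 704747951378655624 = 1 (should be 1). ✓

(x_1, y_1) = (35, 3); (x_5, y_5) = (839492675, 71985903).


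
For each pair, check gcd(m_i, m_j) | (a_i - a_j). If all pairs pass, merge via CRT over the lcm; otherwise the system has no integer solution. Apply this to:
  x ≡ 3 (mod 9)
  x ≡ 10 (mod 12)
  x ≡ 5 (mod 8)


Moduli 9, 12, 8 are not pairwise coprime, so CRT works modulo lcm(m_i) when all pairwise compatibility conditions hold.
Pairwise compatibility: gcd(m_i, m_j) must divide a_i - a_j for every pair.
Merge one congruence at a time:
  Start: x ≡ 3 (mod 9).
  Combine with x ≡ 10 (mod 12): gcd(9, 12) = 3, and 10 - 3 = 7 is NOT divisible by 3.
    ⇒ system is inconsistent (no integer solution).

No solution (the system is inconsistent).


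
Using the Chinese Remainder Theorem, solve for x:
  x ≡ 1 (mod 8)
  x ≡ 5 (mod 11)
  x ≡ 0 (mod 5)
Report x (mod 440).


Moduli 8, 11, 5 are pairwise coprime; by CRT there is a unique solution modulo M = 8 · 11 · 5 = 440.
Solve pairwise, accumulating the modulus:
  Start with x ≡ 1 (mod 8).
  Combine with x ≡ 5 (mod 11): since gcd(8, 11) = 1, we get a unique residue mod 88.
    Write x = 1 + 8·t and substitute into x ≡ 5 (mod 11): 8·t ≡ 5 − 1 = 4 (mod 11).
    The inverse of 8 mod 11 is 7 (since 8·7 = 56 = 5·11 + 1), so t ≡ 7·4 = 28 ≡ 6 (mod 11).
    Then x = 1 + 8·6 = 49, valid modulo lcm(8, 11) = 88: x ≡ 49 (mod 88).
  Combine with x ≡ 0 (mod 5): since gcd(88, 5) = 1, we get a unique residue mod 440.
    Write x = 49 + 88·t and substitute into x ≡ 0 (mod 5): 88·t ≡ 0 − 49 = -49 (mod 5).
    Reduce coefficients mod 5: 3·t ≡ 1 (mod 5).
    The inverse of 3 mod 5 is 2 (since 3·2 = 6 = 1·5 + 1), so t ≡ 2·1 = 2 ≡ 2 (mod 5).
    Then x = 49 + 88·2 = 225, valid modulo lcm(88, 5) = 440: x ≡ 225 (mod 440).
Verify: 225 mod 8 = 1 ✓, 225 mod 11 = 5 ✓, 225 mod 5 = 0 ✓.

x ≡ 225 (mod 440).


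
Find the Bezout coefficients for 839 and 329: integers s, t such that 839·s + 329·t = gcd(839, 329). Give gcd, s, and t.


Euclidean algorithm on (839, 329) — divide until remainder is 0:
  839 = 2 · 329 + 181
  329 = 1 · 181 + 148
  181 = 1 · 148 + 33
  148 = 4 · 33 + 16
  33 = 2 · 16 + 1
  16 = 16 · 1 + 0
gcd(839, 329) = 1.
Track Bezout coefficients alongside the remainders: start with r₀ = 839 = a·1 + b·0 (s = 1, t = 0) and r₁ = 329 = a·0 + b·1 (s = 0, t = 1); each new remainder r_{k+1} = r_{k-1} − q_k·r_k inherits s_{k+1} = s_{k-1} − q_k·s_k, t_{k+1} = t_{k-1} − q_k·t_k, so r_k = a·s_k + b·t_k at every step:
  q = 2: r = 181, s = 1 − 2·0 = 1, t = 0 − 2·1 = -2  (check: 839·1 + 329·(-2) = 181)
  q = 1: r = 148, s = 0 − 1·1 = -1, t = 1 − 1·(-2) = 3  (check: 839·(-1) + 329·3 = 148)
  q = 1: r = 33, s = 1 − 1·(-1) = 2, t = -2 − 1·3 = -5  (check: 839·2 + 329·(-5) = 33)
  q = 4: r = 16, s = -1 − 4·2 = -9, t = 3 − 4·(-5) = 23  (check: 839·(-9) + 329·23 = 16)
  q = 2: r = 1, s = 2 − 2·(-9) = 20, t = -5 − 2·23 = -51  (check: 839·20 + 329·(-51) = 1)
The row with r = 1 (the gcd) gives the Bezout coefficients s = 20, t = -51.
Result: 839 · (20) + 329 · (-51) = 1.

gcd(839, 329) = 1; s = 20, t = -51 (check: 839·20 + 329·(-51) = 1).


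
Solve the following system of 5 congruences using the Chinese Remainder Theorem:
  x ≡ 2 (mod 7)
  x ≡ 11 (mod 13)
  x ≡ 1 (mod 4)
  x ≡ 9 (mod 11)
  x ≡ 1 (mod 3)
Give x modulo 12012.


Product of moduli M = 7 · 13 · 4 · 11 · 3 = 12012.
Merge one congruence at a time:
  Start: x ≡ 2 (mod 7).
  Combine with x ≡ 11 (mod 13); new modulus lcm = 91.
    Write x = 2 + 7·t and substitute into x ≡ 11 (mod 13): 7·t ≡ 11 − 2 = 9 (mod 13).
    The inverse of 7 mod 13 is 2 (since 7·2 = 14 = 1·13 + 1), so t ≡ 2·9 = 18 ≡ 5 (mod 13).
    Then x = 2 + 7·5 = 37, valid modulo lcm(7, 13) = 91: x ≡ 37 (mod 91).
  Combine with x ≡ 1 (mod 4); new modulus lcm = 364.
    Write x = 37 + 91·t and substitute into x ≡ 1 (mod 4): 91·t ≡ 1 − 37 = -36 (mod 4).
    Reduce coefficients mod 4: 3·t ≡ 0 (mod 4).
    The inverse of 3 mod 4 is 3 (since 3·3 = 9 = 2·4 + 1), so t ≡ 3·0 = 0 ≡ 0 (mod 4).
    Then x = 37 + 91·0 = 37, valid modulo lcm(91, 4) = 364: x ≡ 37 (mod 364).
  Combine with x ≡ 9 (mod 11); new modulus lcm = 4004.
    Write x = 37 + 364·t and substitute into x ≡ 9 (mod 11): 364·t ≡ 9 − 37 = -28 (mod 11).
    Reduce coefficients mod 11: 1·t ≡ 5 (mod 11).
    So t ≡ 5 (mod 11).
    Then x = 37 + 364·5 = 1857, valid modulo lcm(364, 11) = 4004: x ≡ 1857 (mod 4004).
  Combine with x ≡ 1 (mod 3); new modulus lcm = 12012.
    Write x = 1857 + 4004·t and substitute into x ≡ 1 (mod 3): 4004·t ≡ 1 − 1857 = -1856 (mod 3).
    Reduce coefficients mod 3: 2·t ≡ 1 (mod 3).
    The inverse of 2 mod 3 is 2 (since 2·2 = 4 = 1·3 + 1), so t ≡ 2·1 = 2 ≡ 2 (mod 3).
    Then x = 1857 + 4004·2 = 9865, valid modulo lcm(4004, 3) = 12012: x ≡ 9865 (mod 12012).
Verify against each original: 9865 mod 7 = 2, 9865 mod 13 = 11, 9865 mod 4 = 1, 9865 mod 11 = 9, 9865 mod 3 = 1.

x ≡ 9865 (mod 12012).


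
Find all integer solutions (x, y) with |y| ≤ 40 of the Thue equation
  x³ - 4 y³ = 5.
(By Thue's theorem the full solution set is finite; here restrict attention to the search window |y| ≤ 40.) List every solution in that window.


The equation is x³ - 4y³ = 5. For fixed y, x³ = 4·y³ + 5, so a solution requires the RHS to be a perfect cube.
Strategy: iterate y from -40 to 40, compute RHS = 4·y³ + 5, and check whether it is a (positive or negative) perfect cube.
Check small values of y:
  y = 0: RHS = 5 is not a perfect cube.
  y = 1: RHS = 9 is not a perfect cube.
  y = -1: RHS = 1 = (1)³ ⇒ x = 1 works.
  y = 2: RHS = 37 is not a perfect cube.
  y = -2: RHS = -27 = (-3)³ ⇒ x = -3 works.
  y = 3: RHS = 113 is not a perfect cube.
  y = -3: RHS = -103 is not a perfect cube.
Continuing the search up to |y| = 40 finds no further solutions beyond those listed.
Collected solutions: (1, -1), (-3, -2).

Solutions (with |y| ≤ 40): (1, -1), (-3, -2).


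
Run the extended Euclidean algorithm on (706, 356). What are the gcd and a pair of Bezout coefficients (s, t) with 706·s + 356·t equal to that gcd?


Euclidean algorithm on (706, 356) — divide until remainder is 0:
  706 = 1 · 356 + 350
  356 = 1 · 350 + 6
  350 = 58 · 6 + 2
  6 = 3 · 2 + 0
gcd(706, 356) = 2.
Track Bezout coefficients alongside the remainders: start with r₀ = 706 = a·1 + b·0 (s = 1, t = 0) and r₁ = 356 = a·0 + b·1 (s = 0, t = 1); each new remainder r_{k+1} = r_{k-1} − q_k·r_k inherits s_{k+1} = s_{k-1} − q_k·s_k, t_{k+1} = t_{k-1} − q_k·t_k, so r_k = a·s_k + b·t_k at every step:
  q = 1: r = 350, s = 1 − 1·0 = 1, t = 0 − 1·1 = -1  (check: 706·1 + 356·(-1) = 350)
  q = 1: r = 6, s = 0 − 1·1 = -1, t = 1 − 1·(-1) = 2  (check: 706·(-1) + 356·2 = 6)
  q = 58: r = 2, s = 1 − 58·(-1) = 59, t = -1 − 58·2 = -117  (check: 706·59 + 356·(-117) = 2)
The row with r = 2 (the gcd) gives the Bezout coefficients s = 59, t = -117.
Result: 706 · (59) + 356 · (-117) = 2.

gcd(706, 356) = 2; s = 59, t = -117 (check: 706·59 + 356·(-117) = 2).


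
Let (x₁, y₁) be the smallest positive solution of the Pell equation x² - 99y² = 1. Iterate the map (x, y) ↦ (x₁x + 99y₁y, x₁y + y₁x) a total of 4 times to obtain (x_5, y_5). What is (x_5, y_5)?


Step 1: Find the fundamental solution (x₁, y₁) of x² - 99y² = 1.
  Expand √99 as a continued fraction. a₀ = ⌊√99⌋ = 9; iterate m_{k+1} = d_k·a_k − m_k, d_{k+1} = (99 − m_{k+1}²)/d_k, a_{k+1} = ⌊(a₀ + m_{k+1})/d_{k+1}⌋ (starting m₀ = 0, d₀ = 1), with convergents p_k = a_k·p_{k-1} + p_{k-2}, q_k = a_k·q_{k-1} + q_{k-2} (p₋₁ = 1, q₋₁ = 0):
  k = 0: a₀ = 9; p₀/q₀ = 9/1; p₀² − 99·q₀² = 81 − 99 = -18.
  k = 1: m = 9, d = 18, a = ⌊(9 + 9)/18⌋ = 1; p/q = (1·9 + 1)/(1·1 + 0) = 10/1; p² − 99·q² = 100 − 99 = 1.
  The first convergent with p² − 99·q² = 1 gives the fundamental solution (x₁, y₁) = (10, 1).
Step 2: Apply the recurrence (x_{n+1}, y_{n+1}) = (x₁x_n + 99y₁y_n, x₁y_n + y₁x_n) repeatedly.
  From (x_1, y_1) = (10, 1): x_2 = 10·10 + 99·1·1 = 199; y_2 = 10·1 + 1·10 = 20.
  From (x_2, y_2) = (199, 20): x_3 = 10·199 + 99·1·20 = 3970; y_3 = 10·20 + 1·199 = 399.
  From (x_3, y_3) = (3970, 399): x_4 = 10·3970 + 99·1·399 = 79201; y_4 = 10·399 + 1·3970 = 7960.
  From (x_4, y_4) = (79201, 7960): x_5 = 10·79201 + 99·1·7960 = 1580050; y_5 = 10·7960 + 1·79201 = 158801.
Step 3: Verify x_5² - 99·y_5² = 2496558002500 - 2496558002499 = 1 (should be 1). ✓

(x_1, y_1) = (10, 1); (x_5, y_5) = (1580050, 158801).


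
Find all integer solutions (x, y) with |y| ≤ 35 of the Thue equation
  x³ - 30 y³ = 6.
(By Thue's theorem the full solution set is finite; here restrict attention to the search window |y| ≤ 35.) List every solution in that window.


The equation is x³ - 30y³ = 6. For fixed y, x³ = 30·y³ + 6, so a solution requires the RHS to be a perfect cube.
Strategy: iterate y from -35 to 35, compute RHS = 30·y³ + 6, and check whether it is a (positive or negative) perfect cube.
Check small values of y:
  y = 0: RHS = 6 is not a perfect cube.
  y = 1: RHS = 36 is not a perfect cube.
  y = -1: RHS = -24 is not a perfect cube.
  y = 2: RHS = 246 is not a perfect cube.
  y = -2: RHS = -234 is not a perfect cube.
  y = 3: RHS = 816 is not a perfect cube.
  y = -3: RHS = -804 is not a perfect cube.
Continuing the search up to |y| = 35 finds no solutions either.
No (x, y) in the scanned range satisfies the equation.

No integer solutions with |y| ≤ 35.


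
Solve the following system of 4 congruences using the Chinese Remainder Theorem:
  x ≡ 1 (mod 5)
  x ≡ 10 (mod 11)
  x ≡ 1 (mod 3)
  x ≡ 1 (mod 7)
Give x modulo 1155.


Product of moduli M = 5 · 11 · 3 · 7 = 1155.
Merge one congruence at a time:
  Start: x ≡ 1 (mod 5).
  Combine with x ≡ 10 (mod 11); new modulus lcm = 55.
    Write x = 1 + 5·t and substitute into x ≡ 10 (mod 11): 5·t ≡ 10 − 1 = 9 (mod 11).
    The inverse of 5 mod 11 is 9 (since 5·9 = 45 = 4·11 + 1), so t ≡ 9·9 = 81 ≡ 4 (mod 11).
    Then x = 1 + 5·4 = 21, valid modulo lcm(5, 11) = 55: x ≡ 21 (mod 55).
  Combine with x ≡ 1 (mod 3); new modulus lcm = 165.
    Write x = 21 + 55·t and substitute into x ≡ 1 (mod 3): 55·t ≡ 1 − 21 = -20 (mod 3).
    Reduce coefficients mod 3: 1·t ≡ 1 (mod 3).
    So t ≡ 1 (mod 3).
    Then x = 21 + 55·1 = 76, valid modulo lcm(55, 3) = 165: x ≡ 76 (mod 165).
  Combine with x ≡ 1 (mod 7); new modulus lcm = 1155.
    Write x = 76 + 165·t and substitute into x ≡ 1 (mod 7): 165·t ≡ 1 − 76 = -75 (mod 7).
    Reduce coefficients mod 7: 4·t ≡ 2 (mod 7).
    The inverse of 4 mod 7 is 2 (since 4·2 = 8 = 1·7 + 1), so t ≡ 2·2 = 4 ≡ 4 (mod 7).
    Then x = 76 + 165·4 = 736, valid modulo lcm(165, 7) = 1155: x ≡ 736 (mod 1155).
Verify against each original: 736 mod 5 = 1, 736 mod 11 = 10, 736 mod 3 = 1, 736 mod 7 = 1.

x ≡ 736 (mod 1155).


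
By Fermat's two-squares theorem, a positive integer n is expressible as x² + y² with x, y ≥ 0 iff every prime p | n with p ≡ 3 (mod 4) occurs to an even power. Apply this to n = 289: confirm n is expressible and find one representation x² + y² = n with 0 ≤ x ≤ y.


Step 1: Factor n = 289 = 17^2.
Step 2: Check the mod-4 condition on each prime factor: 17 ≡ 1 (mod 4), exponent 2.
All primes ≡ 3 (mod 4) appear to even exponent (or don't appear), so by the two-squares theorem n IS expressible as a sum of two squares.
Step 3: Build a representation. Here n = 17 · 17 is a product of primes ≡ 1 (mod 4). Each prime p ≡ 1 (mod 4) is itself a sum of two squares; find a² by testing p − a² for a perfect square:
  17: 17 − 1² = 16 = 4² ⇒ 17 = 1² + 4².
  Combine using the Brahmagupta–Fibonacci identity (a² + b²)(c² + d²) = (ac − bd)² + (ad + bc)² = (ac + bd)² + (ad − bc)²:
  17 · 17 = 289: from (1² + 4²)(1² + 4²), take (1·1 − 4·4, 1·4 + 4·1) = (1 − 16, 4 + 4) = (-15, 8); dropping signs (only squares matter) gives (15, 8); check 15² + 8² = 225 + 64 = 289 ✓.
Step 4: Order so x ≤ y and verify: 8² + 15² = 64 + 225 = 289 = n. ✓

n = 289 = 8² + 15² (one valid representation with x ≤ y).


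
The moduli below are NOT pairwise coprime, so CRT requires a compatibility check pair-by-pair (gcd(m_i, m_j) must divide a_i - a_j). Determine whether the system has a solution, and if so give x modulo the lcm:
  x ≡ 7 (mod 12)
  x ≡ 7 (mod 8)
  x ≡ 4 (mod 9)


Moduli 12, 8, 9 are not pairwise coprime, so CRT works modulo lcm(m_i) when all pairwise compatibility conditions hold.
Pairwise compatibility: gcd(m_i, m_j) must divide a_i - a_j for every pair.
Merge one congruence at a time:
  Start: x ≡ 7 (mod 12).
  Combine with x ≡ 7 (mod 8): gcd(12, 8) = 4; 7 - 7 = 0, which IS divisible by 4, so compatible.
    Write x = 7 + 12·t and substitute into x ≡ 7 (mod 8): 12·t ≡ 7 − 7 = 0 (mod 8).
    Divide the congruence (and modulus) by g = 4: 3·t ≡ 0 (mod 2).
    Reduce coefficients mod 2: 1·t ≡ 0 (mod 2).
    So t ≡ 0 (mod 2).
    Then x = 7 + 12·0 = 7, valid modulo lcm(12, 8) = 24: x ≡ 7 (mod 24).
  Combine with x ≡ 4 (mod 9): gcd(24, 9) = 3; 4 - 7 = -3, which IS divisible by 3, so compatible.
    Write x = 7 + 24·t and substitute into x ≡ 4 (mod 9): 24·t ≡ 4 − 7 = -3 (mod 9).
    Divide the congruence (and modulus) by g = 3: 8·t ≡ -1 (mod 3).
    Reduce coefficients mod 3: 2·t ≡ 2 (mod 3).
    The inverse of 2 mod 3 is 2 (since 2·2 = 4 = 1·3 + 1), so t ≡ 2·2 = 4 ≡ 1 (mod 3).
    Then x = 7 + 24·1 = 31, valid modulo lcm(24, 9) = 72: x ≡ 31 (mod 72).
Verify: 31 mod 12 = 7, 31 mod 8 = 7, 31 mod 9 = 4.

x ≡ 31 (mod 72).


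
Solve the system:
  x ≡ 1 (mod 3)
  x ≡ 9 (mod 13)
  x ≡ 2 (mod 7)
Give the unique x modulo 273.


Moduli 3, 13, 7 are pairwise coprime; by CRT there is a unique solution modulo M = 3 · 13 · 7 = 273.
Solve pairwise, accumulating the modulus:
  Start with x ≡ 1 (mod 3).
  Combine with x ≡ 9 (mod 13): since gcd(3, 13) = 1, we get a unique residue mod 39.
    Write x = 1 + 3·t and substitute into x ≡ 9 (mod 13): 3·t ≡ 9 − 1 = 8 (mod 13).
    The inverse of 3 mod 13 is 9 (since 3·9 = 27 = 2·13 + 1), so t ≡ 9·8 = 72 ≡ 7 (mod 13).
    Then x = 1 + 3·7 = 22, valid modulo lcm(3, 13) = 39: x ≡ 22 (mod 39).
  Combine with x ≡ 2 (mod 7): since gcd(39, 7) = 1, we get a unique residue mod 273.
    Write x = 22 + 39·t and substitute into x ≡ 2 (mod 7): 39·t ≡ 2 − 22 = -20 (mod 7).
    Reduce coefficients mod 7: 4·t ≡ 1 (mod 7).
    The inverse of 4 mod 7 is 2 (since 4·2 = 8 = 1·7 + 1), so t ≡ 2·1 = 2 ≡ 2 (mod 7).
    Then x = 22 + 39·2 = 100, valid modulo lcm(39, 7) = 273: x ≡ 100 (mod 273).
Verify: 100 mod 3 = 1 ✓, 100 mod 13 = 9 ✓, 100 mod 7 = 2 ✓.

x ≡ 100 (mod 273).


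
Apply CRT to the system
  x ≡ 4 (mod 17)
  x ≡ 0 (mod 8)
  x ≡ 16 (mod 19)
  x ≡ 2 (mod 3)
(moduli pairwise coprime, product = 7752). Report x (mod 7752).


Product of moduli M = 17 · 8 · 19 · 3 = 7752.
Merge one congruence at a time:
  Start: x ≡ 4 (mod 17).
  Combine with x ≡ 0 (mod 8); new modulus lcm = 136.
    Write x = 4 + 17·t and substitute into x ≡ 0 (mod 8): 17·t ≡ 0 − 4 = -4 (mod 8).
    Reduce coefficients mod 8: 1·t ≡ 4 (mod 8).
    So t ≡ 4 (mod 8).
    Then x = 4 + 17·4 = 72, valid modulo lcm(17, 8) = 136: x ≡ 72 (mod 136).
  Combine with x ≡ 16 (mod 19); new modulus lcm = 2584.
    Write x = 72 + 136·t and substitute into x ≡ 16 (mod 19): 136·t ≡ 16 − 72 = -56 (mod 19).
    Reduce coefficients mod 19: 3·t ≡ 1 (mod 19).
    The inverse of 3 mod 19 is 13 (since 3·13 = 39 = 2·19 + 1), so t ≡ 13·1 = 13 ≡ 13 (mod 19).
    Then x = 72 + 136·13 = 1840, valid modulo lcm(136, 19) = 2584: x ≡ 1840 (mod 2584).
  Combine with x ≡ 2 (mod 3); new modulus lcm = 7752.
    Write x = 1840 + 2584·t and substitute into x ≡ 2 (mod 3): 2584·t ≡ 2 − 1840 = -1838 (mod 3).
    Reduce coefficients mod 3: 1·t ≡ 1 (mod 3).
    So t ≡ 1 (mod 3).
    Then x = 1840 + 2584·1 = 4424, valid modulo lcm(2584, 3) = 7752: x ≡ 4424 (mod 7752).
Verify against each original: 4424 mod 17 = 4, 4424 mod 8 = 0, 4424 mod 19 = 16, 4424 mod 3 = 2.

x ≡ 4424 (mod 7752).


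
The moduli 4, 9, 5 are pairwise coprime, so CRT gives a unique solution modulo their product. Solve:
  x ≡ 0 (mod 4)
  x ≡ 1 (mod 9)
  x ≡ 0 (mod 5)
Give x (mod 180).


Moduli 4, 9, 5 are pairwise coprime; by CRT there is a unique solution modulo M = 4 · 9 · 5 = 180.
Solve pairwise, accumulating the modulus:
  Start with x ≡ 0 (mod 4).
  Combine with x ≡ 1 (mod 9): since gcd(4, 9) = 1, we get a unique residue mod 36.
    Write x = 0 + 4·t and substitute into x ≡ 1 (mod 9): 4·t ≡ 1 − 0 = 1 (mod 9).
    The inverse of 4 mod 9 is 7 (since 4·7 = 28 = 3·9 + 1), so t ≡ 7·1 = 7 ≡ 7 (mod 9).
    Then x = 0 + 4·7 = 28, valid modulo lcm(4, 9) = 36: x ≡ 28 (mod 36).
  Combine with x ≡ 0 (mod 5): since gcd(36, 5) = 1, we get a unique residue mod 180.
    Write x = 28 + 36·t and substitute into x ≡ 0 (mod 5): 36·t ≡ 0 − 28 = -28 (mod 5).
    Reduce coefficients mod 5: 1·t ≡ 2 (mod 5).
    So t ≡ 2 (mod 5).
    Then x = 28 + 36·2 = 100, valid modulo lcm(36, 5) = 180: x ≡ 100 (mod 180).
Verify: 100 mod 4 = 0 ✓, 100 mod 9 = 1 ✓, 100 mod 5 = 0 ✓.

x ≡ 100 (mod 180).


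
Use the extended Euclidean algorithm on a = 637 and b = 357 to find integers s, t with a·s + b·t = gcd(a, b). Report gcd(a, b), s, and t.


Euclidean algorithm on (637, 357) — divide until remainder is 0:
  637 = 1 · 357 + 280
  357 = 1 · 280 + 77
  280 = 3 · 77 + 49
  77 = 1 · 49 + 28
  49 = 1 · 28 + 21
  28 = 1 · 21 + 7
  21 = 3 · 7 + 0
gcd(637, 357) = 7.
Track Bezout coefficients alongside the remainders: start with r₀ = 637 = a·1 + b·0 (s = 1, t = 0) and r₁ = 357 = a·0 + b·1 (s = 0, t = 1); each new remainder r_{k+1} = r_{k-1} − q_k·r_k inherits s_{k+1} = s_{k-1} − q_k·s_k, t_{k+1} = t_{k-1} − q_k·t_k, so r_k = a·s_k + b·t_k at every step:
  q = 1: r = 280, s = 1 − 1·0 = 1, t = 0 − 1·1 = -1  (check: 637·1 + 357·(-1) = 280)
  q = 1: r = 77, s = 0 − 1·1 = -1, t = 1 − 1·(-1) = 2  (check: 637·(-1) + 357·2 = 77)
  q = 3: r = 49, s = 1 − 3·(-1) = 4, t = -1 − 3·2 = -7  (check: 637·4 + 357·(-7) = 49)
  q = 1: r = 28, s = -1 − 1·4 = -5, t = 2 − 1·(-7) = 9  (check: 637·(-5) + 357·9 = 28)
  q = 1: r = 21, s = 4 − 1·(-5) = 9, t = -7 − 1·9 = -16  (check: 637·9 + 357·(-16) = 21)
  q = 1: r = 7, s = -5 − 1·9 = -14, t = 9 − 1·(-16) = 25  (check: 637·(-14) + 357·25 = 7)
The row with r = 7 (the gcd) gives the Bezout coefficients s = -14, t = 25.
Result: 637 · (-14) + 357 · (25) = 7.

gcd(637, 357) = 7; s = -14, t = 25 (check: 637·(-14) + 357·25 = 7).
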